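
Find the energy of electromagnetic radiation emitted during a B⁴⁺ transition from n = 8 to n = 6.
4.13 eV

The energy levels are E_n = -13.6057 Z² eV / n².

Energy at n = 8: E_8 = -13.6057 × 5² / 8² = -5.31473 eV
Energy at n = 6: E_6 = -13.6057 × 5² / 6² = -9.44840 eV

For emission (electron falling to lower state), the photon energy is:
E_photon = E_8 - E_6 = |-5.31473 - (-9.44840)|
E_photon = 4.13 eV

This energy is carried away by the emitted photon.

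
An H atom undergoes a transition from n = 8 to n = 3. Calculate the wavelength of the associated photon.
954.343 nm

First, find the transition energy using E_n = -13.6057 / n² eV:
E_8 = -13.6057 / 8² = -0.2125891 eV
E_3 = -13.6057 / 3² = -1.5117444 eV

Photon energy: |ΔE| = |E_3 - E_8| = 1.2991553 eV

Convert to wavelength using E = hc/λ with hc = 1239.84 eV·nm:
λ = hc/E = 1239.84 eV·nm / 1.2991553 eV
λ = 954.343 nm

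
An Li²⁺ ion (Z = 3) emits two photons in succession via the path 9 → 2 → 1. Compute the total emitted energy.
120.940 eV

The energy levels of Li²⁺ are E_n = -13.6057 × 3² / n² eV.

First transition (9 → 2):
ΔE₁ = |E_2 - E_9|
ΔE₁ = |-30.612825000 - (-1.511744444)| = 29.101081 eV

Second transition (2 → 1):
ΔE₂ = |E_1 - E_2|
ΔE₂ = |-122.451300000 - (-30.612825000)| = 91.838475 eV

Total energy released:
E_total = ΔE₁ + ΔE₂ = 29.101081 + 91.838475 = 120.940 eV

Note: This equals the direct transition 9 → 1: 120.940 eV ✓
Energy is conserved regardless of the path taken.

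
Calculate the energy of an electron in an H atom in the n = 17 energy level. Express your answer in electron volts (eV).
-0.047079 eV

The energy levels of a hydrogen-like atom are given by:
E_n = -13.6057 eV / n²

For n = 17:
E_17 = -13.6057 eV / 17²
E_17 = -13.6057 eV / 289
E_17 = -0.047079 eV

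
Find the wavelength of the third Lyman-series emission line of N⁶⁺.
1.9837 nm

The lines of a series are numbered from the longest wavelength (smallest ΔE) outward; the third line is the transition from n = n_f + 3 to n_f.
The Lyman series has all transitions ending at n_f = 1.

For N⁶⁺ (Z = 7), the third line (γ-line) is the jump from n = 4 to n = 1:
E_4 = -13.6057 × 7² / 4² = -41.667456 eV
E_1 = -13.6057 × 7² / 1² = -666.679300 eV
ΔE = E_4 - E_1 = 625.011844 eV

λ = hc/E = 1239.84 eV·nm / 625.011844 eV
λ = 1.9837 nm

This is the γ-line of the Lyman series in N⁶⁺.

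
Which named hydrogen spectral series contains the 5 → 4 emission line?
Brackett series

The spectral series in hydrogen are named based on the final (lower) energy level:
- Lyman series: n_final = 1 (ultraviolet)
- Balmer series: n_final = 2 (visible/near-UV)
- Paschen series: n_final = 3 (infrared)
- Brackett series: n_final = 4 (infrared)
- Pfund series: n_final = 5 (far infrared)

Since this transition ends at n = 4, it belongs to the Brackett series.

For reference, this 5 → 4 line has photon energy
ΔE = 13.6057 eV × (1/4² - 1/5²) = 0.30612825 eV,
corresponding to wavelength λ = hc/ΔE = 1239.84 eV·nm / 0.30612825 eV = 4050.07 nm in the infrared region.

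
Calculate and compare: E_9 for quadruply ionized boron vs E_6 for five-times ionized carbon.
C⁵⁺ at n = 6 (E = -13.605700 eV)

Using E_n = -13.6057 Z² / n² eV:

B⁴⁺ (Z = 5) at n = 9:
E = -13.6057 × 5² / 9² = -13.6057 × 25 / 81 = -4.199290123 eV

C⁵⁺ (Z = 6) at n = 6:
E = -13.6057 × 6² / 6² = -13.6057 × 36 / 36 = -13.605700000 eV

Since -13.605700000 eV < -4.199290123 eV,
C⁵⁺ at n = 6 is more tightly bound (requires more energy to ionize).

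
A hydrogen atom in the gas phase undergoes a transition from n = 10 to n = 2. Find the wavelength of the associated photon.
379.693805 nm

First, find the transition energy using E_n = -13.6057 / n² eV:
E_10 = -13.6057 / 10² = -0.1360570000 eV
E_2 = -13.6057 / 2² = -3.4014250000 eV

Photon energy: |ΔE| = |E_2 - E_10| = 3.2653680000 eV

Convert to wavelength using E = hc/λ with hc = 1239.84 eV·nm:
λ = hc/E = 1239.84 eV·nm / 3.2653680000 eV
λ = 379.693805 nm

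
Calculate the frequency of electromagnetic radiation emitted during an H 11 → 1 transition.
3.26e+15 Hz

First, find the transition energy:
E_11 = -13.6057 / 11² = -0.1124438 eV
E_1 = -13.6057 / 1² = -13.6057000 eV
|ΔE| = |E_1 - E_11| = 13.4932562 eV

Convert to Joules: E = 13.4932562 eV × (1.602177 × 10⁻¹⁹ J/eV) = 2.1619e-18 J

Using E = hf:
f = E/h = 2.1619e-18 J / (6.62607 × 10⁻³⁴ J·s)
f = 3.26e+15 Hz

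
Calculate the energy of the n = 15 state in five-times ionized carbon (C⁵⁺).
-2.17691 eV

For hydrogen-like ions, the energy levels scale with Z²:
E_n = -13.6057 Z² / n² eV

For C⁵⁺ (Z = 6) at n = 15:
E_15 = -13.6057 × 6² / 15²
E_15 = -13.6057 × 36 / 225
E_15 = -489.8052 / 225
E_15 = -2.17691 eV

The energy is 36 times more negative than hydrogen at the same n due to the stronger nuclear charge.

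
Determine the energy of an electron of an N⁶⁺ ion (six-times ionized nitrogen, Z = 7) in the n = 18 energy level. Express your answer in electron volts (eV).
-2.057652 eV

The energy levels of a hydrogen-like atom are given by:
E_n = -13.6057 Z² / n² eV  (with Z = 7 for N⁶⁺)

For n = 18:
E_18 = -13.6057 × 7² / 18²
E_18 = -13.6057 × 49 / 324
E_18 = -2.057652 eV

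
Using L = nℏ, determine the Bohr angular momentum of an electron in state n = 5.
5.27e-34 J·s (or 5ℏ)

In the Bohr model, angular momentum is quantized:
L = nℏ

where ℏ = h/(2π) = 1.0546e-34 J·s

For n = 5:
L = 5 × 1.0546e-34 J·s
L = 5.27e-34 J·s

This can also be written as L = 5ℏ.
The angular momentum is an integer multiple of the reduced Planck constant.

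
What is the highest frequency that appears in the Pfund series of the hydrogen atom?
1.3159e+14 Hz

The series limit corresponds to the transition from n = ∞ to n = 5.
This is the highest energy (shortest wavelength) transition in the Pfund series.

E_∞ = 0 eV
E_5 = -13.6057 / 5² = -0.54422800 eV

Energy at series limit:
ΔE = E_∞ - E_5 = 0 - (-0.54422800) = 0.54422800 eV
E = 0.54422800 eV × (1.602177 × 10⁻¹⁹ J/eV) = 8.719496e-20 J
f = E/h = 8.719496e-20 J / (6.62607 × 10⁻³⁴ J·s) = 1.3159e+14 Hz

This energy equals the ionization energy from the n = 5 state of hydrogen.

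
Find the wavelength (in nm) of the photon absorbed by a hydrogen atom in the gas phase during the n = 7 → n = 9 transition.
11302.535 nm

First, find the transition energy using E_n = -13.6057 / n² eV:
E_7 = -13.6057 / 7² = -0.2776673469 eV
E_9 = -13.6057 / 9² = -0.1679716049 eV

Photon energy: |ΔE| = |E_9 - E_7| = 0.1096957420 eV

Convert to wavelength using E = hc/λ with hc = 1239.84 eV·nm:
λ = hc/E = 1239.84 eV·nm / 0.1096957420 eV
λ = 11302.535 nm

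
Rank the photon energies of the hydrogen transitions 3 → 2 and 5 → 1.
5 → 1

Calculate the energy for each transition:

Transition 3 → 2:
ΔE₁ = |E_2 - E_3| = |-13.6057/2² - (-13.6057/3²)|
ΔE₁ = |-3.4014250000 - (-1.5117444444)| = 1.8896806 eV

Transition 5 → 1:
ΔE₂ = |E_1 - E_5| = |-13.6057/1² - (-13.6057/5²)|
ΔE₂ = |-13.6057000000 - (-0.5442280000)| = 13.0614720 eV

Since 13.0614720 eV > 1.8896806 eV, the transition 5 → 1 emits the more energetic photon.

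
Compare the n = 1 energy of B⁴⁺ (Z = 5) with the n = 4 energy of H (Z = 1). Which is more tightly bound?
B⁴⁺ at n = 1 (E = -340.14 eV)

Using E_n = -13.6057 Z² / n² eV:

B⁴⁺ (Z = 5) at n = 1:
E = -13.6057 × 5² / 1² = -13.6057 × 25 / 1 = -340.14250 eV

H (Z = 1) at n = 4:
E = -13.6057 × 1² / 4² = -13.6057 × 1 / 16 = -0.85036 eV

Since -340.14250 eV < -0.85036 eV,
B⁴⁺ at n = 1 is more tightly bound (requires more energy to ionize).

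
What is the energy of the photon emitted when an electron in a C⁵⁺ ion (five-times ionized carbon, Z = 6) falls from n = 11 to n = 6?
9.55772 eV

The energy levels are E_n = -13.6057 Z² eV / n².

Energy at n = 11: E_11 = -13.6057 × 6² / 11² = -4.04797686 eV
Energy at n = 6: E_6 = -13.6057 × 6² / 6² = -13.60570000 eV

For emission (electron falling to lower state), the photon energy is:
E_photon = E_11 - E_6 = |-4.04797686 - (-13.60570000)|
E_photon = 9.55772 eV

This energy is carried away by the emitted photon.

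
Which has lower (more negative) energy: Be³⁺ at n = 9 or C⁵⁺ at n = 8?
C⁵⁺ at n = 8 (E = -7.65321 eV)

Using E_n = -13.6057 Z² / n² eV:

Be³⁺ (Z = 4) at n = 9:
E = -13.6057 × 4² / 9² = -13.6057 × 16 / 81 = -2.68754568 eV

C⁵⁺ (Z = 6) at n = 8:
E = -13.6057 × 6² / 8² = -13.6057 × 36 / 64 = -7.65320625 eV

Since -7.65320625 eV < -2.68754568 eV,
C⁵⁺ at n = 8 is more tightly bound (requires more energy to ionize).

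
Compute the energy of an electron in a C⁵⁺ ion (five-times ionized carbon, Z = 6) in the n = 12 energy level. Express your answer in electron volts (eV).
-3.401425 eV

The energy levels of a hydrogen-like atom are given by:
E_n = -13.6057 Z² / n² eV  (with Z = 6 for C⁵⁺)

For n = 12:
E_12 = -13.6057 × 6² / 12²
E_12 = -13.6057 × 36 / 144
E_12 = -3.401425 eV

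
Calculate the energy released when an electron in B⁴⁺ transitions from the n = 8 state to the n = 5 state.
8.2910 eV

The energy levels are E_n = -13.6057 Z² eV / n².

Energy at n = 8: E_8 = -13.6057 × 5² / 8² = -5.3147266 eV
Energy at n = 5: E_5 = -13.6057 × 5² / 5² = -13.6057000 eV

For emission (electron falling to lower state), the photon energy is:
E_photon = E_8 - E_5 = |-5.3147266 - (-13.6057000)|
E_photon = 8.2910 eV

This energy is carried away by the emitted photon.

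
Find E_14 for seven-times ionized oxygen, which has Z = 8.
-4.443 eV

For hydrogen-like ions, the energy levels scale with Z²:
E_n = -13.6057 Z² / n² eV

For O⁷⁺ (Z = 8) at n = 14:
E_14 = -13.6057 × 8² / 14²
E_14 = -13.6057 × 64 / 196
E_14 = -870.7648 / 196
E_14 = -4.443 eV

The energy is 64 times more negative than hydrogen at the same n due to the stronger nuclear charge.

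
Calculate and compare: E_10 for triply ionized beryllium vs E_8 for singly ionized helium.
Be³⁺ at n = 10 (E = -2.177 eV)

Using E_n = -13.6057 Z² / n² eV:

Be³⁺ (Z = 4) at n = 10:
E = -13.6057 × 4² / 10² = -13.6057 × 16 / 100 = -2.176912 eV

He⁺ (Z = 2) at n = 8:
E = -13.6057 × 2² / 8² = -13.6057 × 4 / 64 = -0.850356 eV

Since -2.176912 eV < -0.850356 eV,
Be³⁺ at n = 10 is more tightly bound (requires more energy to ionize).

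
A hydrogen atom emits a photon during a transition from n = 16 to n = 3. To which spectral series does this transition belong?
Paschen series

The spectral series in hydrogen are named based on the final (lower) energy level:
- Lyman series: n_final = 1 (ultraviolet)
- Balmer series: n_final = 2 (visible/near-UV)
- Paschen series: n_final = 3 (infrared)
- Brackett series: n_final = 4 (infrared)
- Pfund series: n_final = 5 (far infrared)

Since this transition ends at n = 3, it belongs to the Paschen series.

For reference, this 16 → 3 line has photon energy
ΔE = 13.6057 eV × (1/3² - 1/16²) = 1.4585971788 eV,
corresponding to wavelength λ = hc/ΔE = 1239.84 eV·nm / 1.4585971788 eV = 850.022212 nm in the infrared region.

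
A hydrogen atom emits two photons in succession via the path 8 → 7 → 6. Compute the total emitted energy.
0.1653 eV

The energy levels of hydrogen are E_n = -13.6057 / n² eV.

First transition (8 → 7):
ΔE₁ = |E_7 - E_8|
ΔE₁ = |-0.2776673469 - (-0.2125890625)| = 0.0650783 eV

Second transition (7 → 6):
ΔE₂ = |E_6 - E_7|
ΔE₂ = |-0.3779361111 - (-0.2776673469)| = 0.1002688 eV

Total energy released:
E_total = ΔE₁ + ΔE₂ = 0.0650783 + 0.1002688 = 0.1653 eV

Note: This equals the direct transition 8 → 6: 0.1653 eV ✓
Energy is conserved regardless of the path taken.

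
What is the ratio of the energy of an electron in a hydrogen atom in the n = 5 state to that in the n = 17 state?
11.560000

Using E_n = -13.6057 Z² / n² eV with Z = 1:

E_5 = -13.6057 / 5² = -13.6057 / 25 = -0.544228000000 eV
E_17 = -13.6057 / 17² = -13.6057 / 289 = -0.047078546713 eV

The ratio is:
E_5/E_17 = (-0.544228000000) / (-0.047078546713)
E_5/E_17 = (-13.6057/25) / (-13.6057/289)
E_5/E_17 = 289/25
E_5/E_17 = 11.560000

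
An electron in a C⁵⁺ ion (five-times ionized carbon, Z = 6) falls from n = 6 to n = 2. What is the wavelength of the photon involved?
11.390814 nm

First, find the transition energy using E_n = -13.6057 Z² / n² eV:
E_6 = -13.6057 × 6² / 6² = -13.60570000 eV
E_2 = -13.6057 × 6² / 2² = -122.45130000 eV

Photon energy: |ΔE| = |E_2 - E_6| = 108.84560000 eV

Convert to wavelength using E = hc/λ with hc = 1239.84 eV·nm:
λ = hc/E = 1239.84 eV·nm / 108.84560000 eV
λ = 11.390814 nm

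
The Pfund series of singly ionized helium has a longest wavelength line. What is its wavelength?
1863.9514 nm

The longest wavelength corresponds to the smallest energy transition in the series.
The Pfund series has all transitions ending at n_f = 5.

For He⁺ (Z = 2), the first line (α-line) is the jump from n = 6 to n = 5:
E_6 = -13.6057 × 2² / 6² = -1.5117444444 eV
E_5 = -13.6057 × 2² / 5² = -2.1769120000 eV
ΔE = E_6 - E_5 = 0.6651675556 eV

λ = hc/E = 1239.84 eV·nm / 0.6651675556 eV
λ = 1863.9514 nm

This is the α-line of the Pfund series in He⁺.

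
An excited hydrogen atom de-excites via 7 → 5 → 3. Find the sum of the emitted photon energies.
1.23408 eV

The energy levels of hydrogen are E_n = -13.6057 / n² eV.

First transition (7 → 5):
ΔE₁ = |E_5 - E_7|
ΔE₁ = |-0.54422800000 - (-0.27766734694)| = 0.26656065 eV

Second transition (5 → 3):
ΔE₂ = |E_3 - E_5|
ΔE₂ = |-1.51174444444 - (-0.54422800000)| = 0.96751644 eV

Total energy released:
E_total = ΔE₁ + ΔE₂ = 0.26656065 + 0.96751644 = 1.23408 eV

Note: This equals the direct transition 7 → 3: 1.23408 eV ✓
Energy is conserved regardless of the path taken.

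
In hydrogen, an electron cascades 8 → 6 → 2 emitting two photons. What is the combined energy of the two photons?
3.18884 eV

The energy levels of hydrogen are E_n = -13.6057 / n² eV.

First transition (8 → 6):
ΔE₁ = |E_6 - E_8|
ΔE₁ = |-0.37793611111 - (-0.21258906250)| = 0.16534705 eV

Second transition (6 → 2):
ΔE₂ = |E_2 - E_6|
ΔE₂ = |-3.40142500000 - (-0.37793611111)| = 3.02348889 eV

Total energy released:
E_total = ΔE₁ + ΔE₂ = 0.16534705 + 3.02348889 = 3.18884 eV

Note: This equals the direct transition 8 → 2: 3.18884 eV ✓
Energy is conserved regardless of the path taken.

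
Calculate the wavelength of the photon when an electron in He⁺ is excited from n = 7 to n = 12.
1692.075 nm

First, find the transition energy using E_n = -13.6057 Z² / n² eV:
E_7 = -13.6057 × 2² / 7² = -1.110669388 eV
E_12 = -13.6057 × 2² / 12² = -0.377936111 eV

Photon energy: |ΔE| = |E_12 - E_7| = 0.732733277 eV

Convert to wavelength using E = hc/λ with hc = 1239.84 eV·nm:
λ = hc/E = 1239.84 eV·nm / 0.732733277 eV
λ = 1692.075 nm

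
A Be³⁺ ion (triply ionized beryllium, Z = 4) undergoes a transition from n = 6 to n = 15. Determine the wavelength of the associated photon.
244.08887 nm

First, find the transition energy using E_n = -13.6057 Z² / n² eV:
E_6 = -13.6057 × 4² / 6² = -6.046977778 eV
E_15 = -13.6057 × 4² / 15² = -0.967516444 eV

Photon energy: |ΔE| = |E_15 - E_6| = 5.079461334 eV

Convert to wavelength using E = hc/λ with hc = 1239.84 eV·nm:
λ = hc/E = 1239.84 eV·nm / 5.079461334 eV
λ = 244.08887 nm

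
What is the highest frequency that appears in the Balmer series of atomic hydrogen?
8.2246e+14 Hz

The series limit corresponds to the transition from n = ∞ to n = 2.
This is the highest energy (shortest wavelength) transition in the Balmer series.

E_∞ = 0 eV
E_2 = -13.6057 / 2² = -3.4014250 eV

Energy at series limit:
ΔE = E_∞ - E_2 = 0 - (-3.4014250) = 3.4014250 eV
E = 3.4014250 eV × (1.602177 × 10⁻¹⁹ J/eV) = 5.449685e-19 J
f = E/h = 5.449685e-19 J / (6.62607 × 10⁻³⁴ J·s) = 8.2246e+14 Hz

This energy equals the ionization energy from the n = 2 state of hydrogen.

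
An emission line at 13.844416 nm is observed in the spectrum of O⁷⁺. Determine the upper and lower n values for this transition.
n = 11 → n = 3

First, find the photon energy from the wavelength (hc = 1239.84 eV·nm):
E = hc/λ = 1239.84 eV·nm / 13.844416 nm = 89.555240 eV

The energy levels of O⁷⁺ satisfy E_n = -13.6057 × 8² / n² eV, so an emission n_i → n_f releases
ΔE = 13.6057 × 8² × (1/n_f² − 1/n_i²) eV.

Setting ΔE equal to the photon energy:
1/n_f² − 1/n_i² = 89.555240 / (13.6057 × 8²) = 0.10284665

Since 1/n_i² must be positive, we need 1/n_f² > 0.10284665, i.e. n_f ≤ 3. For each allowed n_f, solve n_i = (1/n_f² − 0.10284665)^(−1/2) and check whether it is a whole number:
  n_f = 1: 1/n_i² = 1.00000000 − 0.10284665 = 0.89715335 → n_i = 1.056  (not an integer) ✗
  n_f = 2: 1/n_i² = 0.25000000 − 0.10284665 = 0.14715335 → n_i = 2.607  (not an integer) ✗
  n_f = 3: 1/n_i² = 0.11111111 − 0.10284665 = 0.00826446 → n_i = 11.000  → integer, n_i = 11 ✓

Only n_f = 3 gives an integer upper level, n_i = 11.

The transition is from n = 11 to n = 3 (emission).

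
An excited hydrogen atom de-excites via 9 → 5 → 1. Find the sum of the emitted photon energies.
13.4377 eV

The energy levels of hydrogen are E_n = -13.6057 / n² eV.

First transition (9 → 5):
ΔE₁ = |E_5 - E_9|
ΔE₁ = |-0.5442280000 - (-0.1679716049)| = 0.3762564 eV

Second transition (5 → 1):
ΔE₂ = |E_1 - E_5|
ΔE₂ = |-13.6057000000 - (-0.5442280000)| = 13.0614720 eV

Total energy released:
E_total = ΔE₁ + ΔE₂ = 0.3762564 + 13.0614720 = 13.4377 eV

Note: This equals the direct transition 9 → 1: 13.4377 eV ✓
Energy is conserved regardless of the path taken.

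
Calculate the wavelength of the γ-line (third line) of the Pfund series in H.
3738.524 nm

The lines of a series are numbered from the longest wavelength (smallest ΔE) outward; the third line is the transition from n = n_f + 3 to n_f.
The Pfund series has all transitions ending at n_f = 5.

For H, the third line (γ-line) is the jump from n = 8 to n = 5:
E_8 = -13.6057 / 8² = -0.212589063 eV
E_5 = -13.6057 / 5² = -0.544228000 eV
ΔE = E_8 - E_5 = 0.331638937 eV

λ = hc/E = 1239.84 eV·nm / 0.331638937 eV
λ = 3738.524 nm

This is the γ-line of the Pfund series in H.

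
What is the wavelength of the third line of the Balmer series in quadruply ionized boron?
17.357 nm

The lines of a series are numbered from the longest wavelength (smallest ΔE) outward; the third line is the transition from n = n_f + 3 to n_f.
The Balmer series has all transitions ending at n_f = 2.

For B⁴⁺ (Z = 5), the third line (γ-line) is the jump from n = 5 to n = 2:
E_5 = -13.6057 × 5² / 5² = -13.60570 eV
E_2 = -13.6057 × 5² / 2² = -85.03563 eV
ΔE = E_5 - E_2 = 71.42993 eV

λ = hc/E = 1239.84 eV·nm / 71.42993 eV
λ = 17.357 nm

This is the γ-line of the Balmer series in B⁴⁺.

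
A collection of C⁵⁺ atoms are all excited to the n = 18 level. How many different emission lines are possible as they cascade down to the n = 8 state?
55

The electron can occupy levels n = 8, 9, ..., 18 during de-excitation — that is m = 18 - 8 + 1 = 11 distinct levels.

The number of distinct spectral lines equals the number of ways to choose 2 of these m levels (each pair gives one possible emission transition):

Number of lines = m(m-1)/2 = 11×10/2 = 55

These correspond to all possible transitions between the 11 levels:
18 → 17, 18 → 16, 18 → 15, 18 → 14, 18 → 13, 18 → 12, 18 → 11, 18 → 10...

Each transition produces a photon with a unique energy (and thus wavelength). This count does not depend on Z.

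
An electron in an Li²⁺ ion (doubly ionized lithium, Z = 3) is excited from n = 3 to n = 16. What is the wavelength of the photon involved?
94.4469 nm

First, find the transition energy using E_n = -13.6057 Z² / n² eV:
E_3 = -13.6057 × 3² / 3² = -13.605700 eV
E_16 = -13.6057 × 3² / 16² = -0.478325 eV

Photon energy: |ΔE| = |E_16 - E_3| = 13.127375 eV

Convert to wavelength using E = hc/λ with hc = 1239.84 eV·nm:
λ = hc/E = 1239.84 eV·nm / 13.127375 eV
λ = 94.4469 nm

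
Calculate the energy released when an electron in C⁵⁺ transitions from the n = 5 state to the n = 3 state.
34.8306 eV

The energy levels are E_n = -13.6057 Z² eV / n².

Energy at n = 5: E_5 = -13.6057 × 6² / 5² = -19.5922080 eV
Energy at n = 3: E_3 = -13.6057 × 6² / 3² = -54.4228000 eV

For emission (electron falling to lower state), the photon energy is:
E_photon = E_5 - E_3 = |-19.5922080 - (-54.4228000)|
E_photon = 34.8306 eV

This energy is carried away by the emitted photon.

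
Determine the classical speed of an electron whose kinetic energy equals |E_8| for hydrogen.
2.735e+05 m/s (or 0.09122% of c)

The binding energy at n = 8 for hydrogen is:
E_8 = -13.6057/8² = -0.2125891 eV
|E_8| = 0.2125891 eV

Convert to Joules:
KE = 0.2125891 eV × (1.602177 × 10⁻¹⁹ J/eV) = 3.40605e-20 J

Using KE = ½mv²:
v = √(2·KE/m_e)
v = √(2 × 3.40605e-20 J / 9.10938 × 10⁻³¹ kg)
v = 2.735e+05 m/s

This is approximately 0.09122% the speed of light.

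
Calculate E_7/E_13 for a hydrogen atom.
3.44898

Using E_n = -13.6057 Z² / n² eV with Z = 1:

E_7 = -13.6057 / 7² = -13.6057 / 49 = -0.27766734694 eV
E_13 = -13.6057 / 13² = -13.6057 / 169 = -0.08050710059 eV

The ratio is:
E_7/E_13 = (-0.27766734694) / (-0.08050710059)
E_7/E_13 = (-13.6057/49) / (-13.6057/169)
E_7/E_13 = 169/49
E_7/E_13 = 3.44898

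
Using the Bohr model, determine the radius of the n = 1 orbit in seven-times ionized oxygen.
0.0066 nm (or 0.0662 Å)

The Bohr radius formula is:
r_n = n² a₀ / Z

where a₀ = 0.0529177 nm is the Bohr radius.

For O⁷⁺ (Z = 8) at n = 1:
r_1 = 1² × 0.0529177 nm / 8
r_1 = 1 × 0.0529177 nm / 8
r_1 = 0.05292 nm / 8
r_1 = 0.0066 nm

The electron orbits at approximately 0.0066 nm from the nucleus.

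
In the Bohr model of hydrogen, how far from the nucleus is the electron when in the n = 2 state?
0.2117 nm (or 2.1167 Å)

The Bohr radius formula is:
r_n = n² a₀ / Z

where a₀ = 0.0529177 nm is the Bohr radius.

For H (Z = 1) at n = 2:
r_2 = 2² × 0.0529177 nm / 1
r_2 = 4 × 0.0529177 nm / 1
r_2 = 0.21167 nm / 1
r_2 = 0.2117 nm

The electron orbits at approximately 0.2117 nm from the nucleus.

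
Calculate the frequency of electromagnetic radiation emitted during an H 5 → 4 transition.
7.40215e+13 Hz

First, find the transition energy:
E_5 = -13.6057 / 5² = -0.544228000 eV
E_4 = -13.6057 / 4² = -0.850356250 eV
|ΔE| = |E_4 - E_5| = 0.306128250 eV

Convert to Joules: E = 0.306128250 eV × (1.602177 × 10⁻¹⁹ J/eV) = 4.9047164e-20 J

Using E = hf:
f = E/h = 4.9047164e-20 J / (6.62607 × 10⁻³⁴ J·s)
f = 7.40215e+13 Hz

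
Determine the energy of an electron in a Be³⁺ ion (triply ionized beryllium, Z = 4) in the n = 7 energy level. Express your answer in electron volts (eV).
-4.443 eV

The energy levels of a hydrogen-like atom are given by:
E_n = -13.6057 Z² / n² eV  (with Z = 4 for Be³⁺)

For n = 7:
E_7 = -13.6057 × 4² / 7²
E_7 = -13.6057 × 16 / 49
E_7 = -4.443 eV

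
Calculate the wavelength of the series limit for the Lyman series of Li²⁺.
10.1252 nm

The series limit corresponds to the transition from n = ∞ to n = 1.
This is the highest energy (shortest wavelength) transition in the Lyman series.

E_∞ = 0 eV
E_1 = -13.6057 × 3² / 1² = -122.451300 eV

Energy at series limit:
ΔE = E_∞ - E_1 = 0 - (-122.451300) = 122.451300 eV
λ = hc/E = 1239.84 eV·nm / 122.451300 eV = 10.1252 nm

This energy equals the ionization energy from the n = 1 state of Li²⁺.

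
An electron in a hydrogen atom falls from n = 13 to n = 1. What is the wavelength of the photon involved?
91.668933 nm

First, find the transition energy using E_n = -13.6057 / n² eV:
E_13 = -13.6057 / 13² = -0.08050710 eV
E_1 = -13.6057 / 1² = -13.60570000 eV

Photon energy: |ΔE| = |E_1 - E_13| = 13.52519290 eV

Convert to wavelength using E = hc/λ with hc = 1239.84 eV·nm:
λ = hc/E = 1239.84 eV·nm / 13.52519290 eV
λ = 91.668933 nm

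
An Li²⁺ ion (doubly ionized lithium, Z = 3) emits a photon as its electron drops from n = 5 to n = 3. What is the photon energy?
8.707648 eV

The energy levels are E_n = -13.6057 Z² eV / n².

Energy at n = 5: E_5 = -13.6057 × 3² / 5² = -4.898052000 eV
Energy at n = 3: E_3 = -13.6057 × 3² / 3² = -13.605700000 eV

For emission (electron falling to lower state), the photon energy is:
E_photon = E_5 - E_3 = |-4.898052000 - (-13.605700000)|
E_photon = 8.707648 eV

This energy is carried away by the emitted photon.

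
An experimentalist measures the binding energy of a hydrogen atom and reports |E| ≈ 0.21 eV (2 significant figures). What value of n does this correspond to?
n = 8

The exact energy levels follow E_n = -13.6057 eV / n².

The measured value (-0.21 eV) is reported to only 2 significant figures, so we must test candidate n values and see which one matches to that precision.

Candidate energies:
  n = 6:  E = -13.6057/6² = -0.37794 eV
  n = 7:  E = -13.6057/7² = -0.27767 eV
  n = 8:  E = -13.6057/8² = -0.21259 eV  ← matches
  n = 9:  E = -13.6057/9² = -0.16797 eV
  n = 10:  E = -13.6057/10² = -0.13606 eV

Checking against the measurement of -0.21 eV (2 sig figs), only n = 8 agrees:
E_8 = -0.21259 eV, which rounds to -0.21 eV ✓

Therefore n = 8.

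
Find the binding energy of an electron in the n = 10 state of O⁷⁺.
8.70765 eV

The ionization energy is the energy needed to remove the electron completely (n → ∞).

For a hydrogen-like ion with Z = 8, E_n = -13.6057 Z² / n² eV.

At n = 10: E_10 = -13.6057 × 8² / 10² = -8.70764800 eV
At n = ∞: E_∞ = 0 eV

Ionization energy = E_∞ - E_10 = 0 - (-8.70764800) = 8.70764800 eV
Ionization energy ≈ 8.70765 eV

This is also called the binding energy of the electron in state n = 10.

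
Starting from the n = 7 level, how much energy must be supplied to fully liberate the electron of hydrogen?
0.278 eV

The ionization energy is the energy needed to remove the electron completely (n → ∞).

For hydrogen, E_n = -13.6057 eV / n².

At n = 7: E_7 = -13.6057 / 7² = -0.277667 eV
At n = ∞: E_∞ = 0 eV

Ionization energy = E_∞ - E_7 = 0 - (-0.277667) = 0.277667 eV
Ionization energy ≈ 0.278 eV

This is also called the binding energy of the electron in state n = 7.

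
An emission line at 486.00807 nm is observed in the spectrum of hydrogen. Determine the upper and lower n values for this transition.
n = 4 → n = 2

First, find the photon energy from the wavelength (hc = 1239.84 eV·nm):
E = hc/λ = 1239.84 eV·nm / 486.00807 nm = 2.5510688 eV

The energy levels of hydrogen satisfy E_n = -13.6057 / n² eV, so an emission n_i → n_f releases
ΔE = 13.6057 × (1/n_f² − 1/n_i²) eV.

Setting ΔE equal to the photon energy:
1/n_f² − 1/n_i² = 2.5510688 / 13.6057 = 0.18750000

Since 1/n_i² must be positive, we need 1/n_f² > 0.18750000, i.e. n_f ≤ 2. For each allowed n_f, solve n_i = (1/n_f² − 0.18750000)^(−1/2) and check whether it is a whole number:
  n_f = 1: 1/n_i² = 1.00000000 − 0.18750000 = 0.81250000 → n_i = 1.109  (not an integer) ✗
  n_f = 2: 1/n_i² = 0.25000000 − 0.18750000 = 0.06250000 → n_i = 4.000  → integer, n_i = 4 ✓

Only n_f = 2 gives an integer upper level, n_i = 4.

The transition is from n = 4 to n = 2 (emission).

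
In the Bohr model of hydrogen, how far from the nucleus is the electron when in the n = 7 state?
2.5930 nm (or 25.9297 Å)

The Bohr radius formula is:
r_n = n² a₀ / Z

where a₀ = 0.0529177 nm is the Bohr radius.

For H (Z = 1) at n = 7:
r_7 = 7² × 0.0529177 nm / 1
r_7 = 49 × 0.0529177 nm / 1
r_7 = 2.59297 nm / 1
r_7 = 2.5930 nm

The electron orbits at approximately 2.5930 nm from the nucleus.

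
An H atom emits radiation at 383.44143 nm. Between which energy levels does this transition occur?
n = 9 → n = 2

First, find the photon energy from the wavelength (hc = 1239.84 eV·nm):
E = hc/λ = 1239.84 eV·nm / 383.44143 nm = 3.2334534 eV

The energy levels of hydrogen satisfy E_n = -13.6057 / n² eV, so an emission n_i → n_f releases
ΔE = 13.6057 × (1/n_f² − 1/n_i²) eV.

Setting ΔE equal to the photon energy:
1/n_f² − 1/n_i² = 3.2334534 / 13.6057 = 0.23765432

Since 1/n_i² must be positive, we need 1/n_f² > 0.23765432, i.e. n_f ≤ 2. For each allowed n_f, solve n_i = (1/n_f² − 0.23765432)^(−1/2) and check whether it is a whole number:
  n_f = 1: 1/n_i² = 1.00000000 − 0.23765432 = 0.76234568 → n_i = 1.145  (not an integer) ✗
  n_f = 2: 1/n_i² = 0.25000000 − 0.23765432 = 0.01234568 → n_i = 9.000  → integer, n_i = 9 ✓

Only n_f = 2 gives an integer upper level, n_i = 9.

The transition is from n = 9 to n = 2 (emission).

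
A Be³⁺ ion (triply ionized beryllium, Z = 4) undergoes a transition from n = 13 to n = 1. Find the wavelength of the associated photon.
5.72931 nm

First, find the transition energy using E_n = -13.6057 Z² / n² eV:
E_13 = -13.6057 × 4² / 13² = -1.2881136 eV
E_1 = -13.6057 × 4² / 1² = -217.6912000 eV

Photon energy: |ΔE| = |E_1 - E_13| = 216.4030864 eV

Convert to wavelength using E = hc/λ with hc = 1239.84 eV·nm:
λ = hc/E = 1239.84 eV·nm / 216.4030864 eV
λ = 5.72931 nm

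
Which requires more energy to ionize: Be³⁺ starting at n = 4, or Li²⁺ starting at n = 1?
Li²⁺ at n = 1 (E = -122.4513 eV)

Using E_n = -13.6057 Z² / n² eV:

Be³⁺ (Z = 4) at n = 4:
E = -13.6057 × 4² / 4² = -13.6057 × 16 / 16 = -13.6057000 eV

Li²⁺ (Z = 3) at n = 1:
E = -13.6057 × 3² / 1² = -13.6057 × 9 / 1 = -122.4513000 eV

Since -122.4513000 eV < -13.6057000 eV,
Li²⁺ at n = 1 is more tightly bound (requires more energy to ionize).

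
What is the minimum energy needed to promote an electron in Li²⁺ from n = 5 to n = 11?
3.88606 eV

The energy levels of a hydrogen-like atom are E_n = -13.6057 Z² eV / n².

Energy at n = 5: E_5 = -13.6057 × 3² / 5² = -4.89805200 eV
Energy at n = 11: E_11 = -13.6057 × 3² / 11² = -1.01199421 eV

The excitation energy is the difference:
ΔE = E_11 - E_5
ΔE = -1.01199421 - (-4.89805200)
ΔE = 3.88606 eV

Since this is positive, energy must be absorbed (photon absorption).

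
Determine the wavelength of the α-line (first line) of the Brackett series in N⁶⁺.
82.65 nm

The longest wavelength corresponds to the smallest energy transition in the series.
The Brackett series has all transitions ending at n_f = 4.

For N⁶⁺ (Z = 7), the first line (α-line) is the jump from n = 5 to n = 4:
E_5 = -13.6057 × 7² / 5² = -26.6672 eV
E_4 = -13.6057 × 7² / 4² = -41.6675 eV
ΔE = E_5 - E_4 = 15.0003 eV

λ = hc/E = 1239.84 eV·nm / 15.0003 eV
λ = 82.65 nm

This is the α-line of the Brackett series in N⁶⁺.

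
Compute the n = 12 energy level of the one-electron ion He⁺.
-0.37794 eV

For hydrogen-like ions, the energy levels scale with Z²:
E_n = -13.6057 Z² / n² eV

For He⁺ (Z = 2) at n = 12:
E_12 = -13.6057 × 2² / 12²
E_12 = -13.6057 × 4 / 144
E_12 = -54.4228 / 144
E_12 = -0.37794 eV

The energy is 4 times more negative than hydrogen at the same n due to the stronger nuclear charge.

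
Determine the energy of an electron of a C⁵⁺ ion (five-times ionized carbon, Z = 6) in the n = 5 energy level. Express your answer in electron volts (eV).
-19.592 eV

The energy levels of a hydrogen-like atom are given by:
E_n = -13.6057 Z² / n² eV  (with Z = 6 for C⁵⁺)

For n = 5:
E_5 = -13.6057 × 6² / 5²
E_5 = -13.6057 × 36 / 25
E_5 = -19.592 eV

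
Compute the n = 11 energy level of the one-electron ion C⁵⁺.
-4.04798 eV

For hydrogen-like ions, the energy levels scale with Z²:
E_n = -13.6057 Z² / n² eV

For C⁵⁺ (Z = 6) at n = 11:
E_11 = -13.6057 × 6² / 11²
E_11 = -13.6057 × 36 / 121
E_11 = -489.8052 / 121
E_11 = -4.04798 eV

The energy is 36 times more negative than hydrogen at the same n due to the stronger nuclear charge.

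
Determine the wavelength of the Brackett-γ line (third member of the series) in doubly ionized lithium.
240.54945 nm

The lines of a series are numbered from the longest wavelength (smallest ΔE) outward; the third line is the transition from n = n_f + 3 to n_f.
The Brackett series has all transitions ending at n_f = 4.

For Li²⁺ (Z = 3), the third line (γ-line) is the jump from n = 7 to n = 4:
E_7 = -13.6057 × 3² / 7² = -2.499006122 eV
E_4 = -13.6057 × 3² / 4² = -7.653206250 eV
ΔE = E_7 - E_4 = 5.154200128 eV

λ = hc/E = 1239.84 eV·nm / 5.154200128 eV
λ = 240.54945 nm

This is the γ-line of the Brackett series in Li²⁺.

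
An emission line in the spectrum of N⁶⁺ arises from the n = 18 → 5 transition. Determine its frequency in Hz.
5.95056e+15 Hz

First, find the transition energy:
E_18 = -13.6057 × 7² / 18² = -2.0576522 eV
E_5 = -13.6057 × 7² / 5² = -26.6671720 eV
|ΔE| = |E_5 - E_18| = 24.6095198 eV

Convert to Joules: E = 24.6095198 eV × (1.602177 × 10⁻¹⁹ J/eV) = 3.9428807e-18 J

Using E = hf:
f = E/h = 3.9428807e-18 J / (6.62607 × 10⁻³⁴ J·s)
f = 5.95056e+15 Hz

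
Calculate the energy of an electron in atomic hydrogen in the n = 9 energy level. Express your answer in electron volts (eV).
-0.1680 eV

The energy levels of a hydrogen-like atom are given by:
E_n = -13.6057 eV / n²

For n = 9:
E_9 = -13.6057 eV / 9²
E_9 = -13.6057 eV / 81
E_9 = -0.1680 eV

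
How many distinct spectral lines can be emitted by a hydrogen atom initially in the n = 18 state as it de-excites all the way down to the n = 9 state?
45

The electron can occupy levels n = 9, 10, ..., 18 during de-excitation — that is m = 18 - 9 + 1 = 10 distinct levels.

The number of distinct spectral lines equals the number of ways to choose 2 of these m levels (each pair gives one possible emission transition):

Number of lines = m(m-1)/2 = 10×9/2 = 45

These correspond to all possible transitions between the 10 levels:
18 → 17, 18 → 16, 18 → 15, 18 → 14, 18 → 13, 18 → 12, 18 → 11, 18 → 10...

Each transition produces a photon with a unique energy (and thus wavelength). This count does not depend on Z.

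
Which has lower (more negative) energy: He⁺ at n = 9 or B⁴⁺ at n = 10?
B⁴⁺ at n = 10 (E = -3.401 eV)

Using E_n = -13.6057 Z² / n² eV:

He⁺ (Z = 2) at n = 9:
E = -13.6057 × 2² / 9² = -13.6057 × 4 / 81 = -0.671886 eV

B⁴⁺ (Z = 5) at n = 10:
E = -13.6057 × 5² / 10² = -13.6057 × 25 / 100 = -3.401425 eV

Since -3.401425 eV < -0.671886 eV,
B⁴⁺ at n = 10 is more tightly bound (requires more energy to ionize).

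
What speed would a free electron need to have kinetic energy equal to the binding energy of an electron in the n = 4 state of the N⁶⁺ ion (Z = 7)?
3.83e+06 m/s (or 1.2770% of c)

The binding energy at n = 4 for N⁶⁺ is:
E_4 = -13.6057 × 7²/4² = -41.667456 eV
|E_4| = 41.667456 eV

Convert to Joules:
KE = 41.667456 eV × (1.602177 × 10⁻¹⁹ J/eV) = 6.6759e-18 J

Using KE = ½mv²:
v = √(2·KE/m_e)
v = √(2 × 6.6759e-18 J / 9.10938 × 10⁻³¹ kg)
v = 3.83e+06 m/s

This is approximately 1.2770% the speed of light.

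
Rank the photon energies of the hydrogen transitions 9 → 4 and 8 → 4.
9 → 4

Calculate the energy for each transition:

Transition 9 → 4:
ΔE₁ = |E_4 - E_9| = |-13.6057/4² - (-13.6057/9²)|
ΔE₁ = |-0.850356250000 - (-0.167971604938)| = 0.682384645 eV

Transition 8 → 4:
ΔE₂ = |E_4 - E_8| = |-13.6057/4² - (-13.6057/8²)|
ΔE₂ = |-0.850356250000 - (-0.212589062500)| = 0.637767188 eV

Since 0.682384645 eV > 0.637767188 eV, the transition 9 → 4 emits the more energetic photon.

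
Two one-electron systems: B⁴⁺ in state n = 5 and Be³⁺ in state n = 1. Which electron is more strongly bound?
Be³⁺ at n = 1 (E = -217.691 eV)

Using E_n = -13.6057 Z² / n² eV:

B⁴⁺ (Z = 5) at n = 5:
E = -13.6057 × 5² / 5² = -13.6057 × 25 / 25 = -13.605700 eV

Be³⁺ (Z = 4) at n = 1:
E = -13.6057 × 4² / 1² = -13.6057 × 16 / 1 = -217.691200 eV

Since -217.691200 eV < -13.605700 eV,
Be³⁺ at n = 1 is more tightly bound (requires more energy to ionize).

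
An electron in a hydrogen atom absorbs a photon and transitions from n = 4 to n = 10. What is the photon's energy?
0.71430 eV

The energy levels of a hydrogen-like atom are E_n = -13.6057 eV / n².

Energy at n = 4: E_4 = -13.6057 / 4² = -0.85035625 eV
Energy at n = 10: E_10 = -13.6057 / 10² = -0.13605700 eV

The excitation energy is the difference:
ΔE = E_10 - E_4
ΔE = -0.13605700 - (-0.85035625)
ΔE = 0.71430 eV

Since this is positive, energy must be absorbed (photon absorption).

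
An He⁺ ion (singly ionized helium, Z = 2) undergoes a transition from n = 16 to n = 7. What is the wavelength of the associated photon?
1380.545 nm

First, find the transition energy using E_n = -13.6057 Z² / n² eV:
E_16 = -13.6057 × 2² / 16² = -0.212589063 eV
E_7 = -13.6057 × 2² / 7² = -1.110669388 eV

Photon energy: |ΔE| = |E_7 - E_16| = 0.898080325 eV

Convert to wavelength using E = hc/λ with hc = 1239.84 eV·nm:
λ = hc/E = 1239.84 eV·nm / 0.898080325 eV
λ = 1380.545 nm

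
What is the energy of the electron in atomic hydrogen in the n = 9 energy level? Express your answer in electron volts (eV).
-0.16797 eV

The energy levels of a hydrogen-like atom are given by:
E_n = -13.6057 eV / n²

For n = 9:
E_9 = -13.6057 eV / 9²
E_9 = -13.6057 eV / 81
E_9 = -0.16797 eV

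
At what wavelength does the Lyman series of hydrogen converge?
91.12651 nm

The series limit corresponds to the transition from n = ∞ to n = 1.
This is the highest energy (shortest wavelength) transition in the Lyman series.

E_∞ = 0 eV
E_1 = -13.6057 / 1² = -13.6057000 eV

Energy at series limit:
ΔE = E_∞ - E_1 = 0 - (-13.6057000) = 13.6057000 eV
λ = hc/E = 1239.84 eV·nm / 13.6057000 eV = 91.12651 nm

This energy equals the ionization energy from the n = 1 state of hydrogen.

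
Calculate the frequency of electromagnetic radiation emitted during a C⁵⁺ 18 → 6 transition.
2.9243e+15 Hz

First, find the transition energy:
E_18 = -13.6057 × 6² / 18² = -1.5117444 eV
E_6 = -13.6057 × 6² / 6² = -13.6057000 eV
|ΔE| = |E_6 - E_18| = 12.0939556 eV

Convert to Joules: E = 12.0939556 eV × (1.602177 × 10⁻¹⁹ J/eV) = 1.937666e-18 J

Using E = hf:
f = E/h = 1.937666e-18 J / (6.62607 × 10⁻³⁴ J·s)
f = 2.9243e+15 Hz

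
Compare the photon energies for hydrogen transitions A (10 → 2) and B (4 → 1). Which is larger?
4 → 1

Calculate the energy for each transition:

Transition 10 → 2:
ΔE₁ = |E_2 - E_10| = |-13.6057/2² - (-13.6057/10²)|
ΔE₁ = |-3.40142500000 - (-0.13605700000)| = 3.26536800 eV

Transition 4 → 1:
ΔE₂ = |E_1 - E_4| = |-13.6057/1² - (-13.6057/4²)|
ΔE₂ = |-13.60570000000 - (-0.85035625000)| = 12.75534375 eV

Since 12.75534375 eV > 3.26536800 eV, the transition 4 → 1 emits the more energetic photon.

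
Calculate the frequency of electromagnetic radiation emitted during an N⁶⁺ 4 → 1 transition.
1.5113e+17 Hz

First, find the transition energy:
E_4 = -13.6057 × 7² / 4² = -41.66745625 eV
E_1 = -13.6057 × 7² / 1² = -666.67930000 eV
|ΔE| = |E_1 - E_4| = 625.01184375 eV

Convert to Joules: E = 625.01184375 eV × (1.602177 × 10⁻¹⁹ J/eV) = 1.001380e-16 J

Using E = hf:
f = E/h = 1.001380e-16 J / (6.62607 × 10⁻³⁴ J·s)
f = 1.5113e+17 Hz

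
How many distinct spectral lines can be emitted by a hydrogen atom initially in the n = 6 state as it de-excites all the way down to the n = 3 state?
6

The electron can occupy levels n = 3, 4, ..., 6 during de-excitation — that is m = 6 - 3 + 1 = 4 distinct levels.

The number of distinct spectral lines equals the number of ways to choose 2 of these m levels (each pair gives one possible emission transition):

Number of lines = m(m-1)/2 = 4×3/2 = 6

These correspond to all possible transitions between the 4 levels:
6 → 5, 6 → 4, 6 → 3, 5 → 4, 5 → 3, 4 → 3

Each transition produces a photon with a unique energy (and thus wavelength). This count does not depend on Z.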